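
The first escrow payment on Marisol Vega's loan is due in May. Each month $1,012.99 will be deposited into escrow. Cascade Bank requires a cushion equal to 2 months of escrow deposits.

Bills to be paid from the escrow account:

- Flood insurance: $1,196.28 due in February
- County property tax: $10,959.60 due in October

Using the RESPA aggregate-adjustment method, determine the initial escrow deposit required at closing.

Cushion = 2 × $1,012.99 = $2,025.98
Trial balance (start $0, +$1,012.99 each month, − disbursements):
  May: +$1,012.99 → $1,012.99
  Jun: +$1,012.99 → $2,025.98
  Jul: +$1,012.99 → $3,038.97
  Aug: +$1,012.99 → $4,051.96
  Sep: +$1,012.99 → $5,064.95
  Oct: +$1,012.99 − $10,959.60 → -$4,881.66
  Nov: +$1,012.99 → -$3,868.67
  Dec: +$1,012.99 → -$2,855.68
  Jan: +$1,012.99 → -$1,842.69
  Feb: +$1,012.99 − $1,196.28 → -$2,025.98
  Mar: +$1,012.99 → -$1,012.99
  Apr: +$1,012.99 → $0.00
Lowest trial balance = -$4,881.66 (Oct)
Initial deposit = cushion − low point = $2,025.98 − (-$4,881.66) = $6,907.64

$6,907.64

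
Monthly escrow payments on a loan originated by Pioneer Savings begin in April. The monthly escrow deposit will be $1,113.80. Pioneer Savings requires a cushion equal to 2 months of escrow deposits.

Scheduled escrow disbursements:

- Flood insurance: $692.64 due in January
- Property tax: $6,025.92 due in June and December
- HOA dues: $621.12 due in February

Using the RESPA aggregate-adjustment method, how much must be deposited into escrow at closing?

Cushion = 2 × $1,113.80 = $2,227.60
Trial balance (start $0, +$1,113.80 each month, − disbursements):
  Apr: +$1,113.80 → $1,113.80
  May: +$1,113.80 → $2,227.60
  Jun: +$1,113.80 − $6,025.92 → -$2,684.52
  Jul: +$1,113.80 → -$1,570.72
  Aug: +$1,113.80 → -$456.92
  Sep: +$1,113.80 → $656.88
  Oct: +$1,113.80 → $1,770.68
  Nov: +$1,113.80 → $2,884.48
  Dec: +$1,113.80 − $6,025.92 → -$2,027.64
  Jan: +$1,113.80 − $692.64 → -$1,606.48
  Feb: +$1,113.80 − $621.12 → -$1,113.80
  Mar: +$1,113.80 → $0.00
Lowest trial balance = -$2,684.52 (Jun)
Initial deposit = cushion − low point = $2,227.60 − (-$2,684.52) = $4,912.12

$4,912.12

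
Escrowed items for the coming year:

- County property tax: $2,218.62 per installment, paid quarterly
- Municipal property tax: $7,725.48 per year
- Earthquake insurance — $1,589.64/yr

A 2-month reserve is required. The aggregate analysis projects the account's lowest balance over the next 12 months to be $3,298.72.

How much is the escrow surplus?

$267.12

County property tax: $2,218.62 × 4 = $8,874.48 annually
Municipal property tax: $7,725.48 annually
Earthquake insurance: $1,589.64 annually
Total per year = $18,189.60
Per month = $18,189.60 ÷ 12 = $1,515.80
Required cushion = 2 × $1,515.80 = $3,031.60
Excess over cushion: $3,298.72 − $3,031.60 = $267.12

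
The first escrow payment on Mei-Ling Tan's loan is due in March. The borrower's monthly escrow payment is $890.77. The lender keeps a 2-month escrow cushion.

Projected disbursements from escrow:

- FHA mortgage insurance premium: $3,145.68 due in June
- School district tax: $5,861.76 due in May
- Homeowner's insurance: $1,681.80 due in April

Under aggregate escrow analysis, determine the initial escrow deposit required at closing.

$8,907.70

Cushion = 2 × $890.77 = $1,781.54
Trial balance (start $0, +$890.77 each month, − disbursements):
  Mar: +$890.77 → $890.77
  Apr: +$890.77 − $1,681.80 → $99.74
  May: +$890.77 − $5,861.76 → -$4,871.25
  Jun: +$890.77 − $3,145.68 → -$7,126.16
  Jul: +$890.77 → -$6,235.39
  Aug: +$890.77 → -$5,344.62
  Sep: +$890.77 → -$4,453.85
  Oct: +$890.77 → -$3,563.08
  Nov: +$890.77 → -$2,672.31
  Dec: +$890.77 → -$1,781.54
  Jan: +$890.77 → -$890.77
  Feb: +$890.77 → $0.00
Lowest trial balance = -$7,126.16 (Jun)
Initial deposit = cushion − low point = $1,781.54 − (-$7,126.16) = $8,907.70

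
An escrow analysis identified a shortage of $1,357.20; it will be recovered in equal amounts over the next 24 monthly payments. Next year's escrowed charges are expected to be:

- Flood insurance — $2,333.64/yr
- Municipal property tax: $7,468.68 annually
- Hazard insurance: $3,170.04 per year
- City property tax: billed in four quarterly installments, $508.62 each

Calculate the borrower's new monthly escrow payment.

$1,307.12

Flood insurance = $2,333.64 annually
Municipal property tax = $7,468.68 annually
Hazard insurance = $3,170.04 annually
City property tax = $508.62 × 4 = $2,034.48 annually
Total annual escrow = $15,006.84
Base monthly escrow = $15,006.84 / 12 = $1,250.57
Monthly shortage recovery: $1,357.20 / 24 = $56.55
Adjusted monthly = $1,250.57 + $56.55 = $1,307.12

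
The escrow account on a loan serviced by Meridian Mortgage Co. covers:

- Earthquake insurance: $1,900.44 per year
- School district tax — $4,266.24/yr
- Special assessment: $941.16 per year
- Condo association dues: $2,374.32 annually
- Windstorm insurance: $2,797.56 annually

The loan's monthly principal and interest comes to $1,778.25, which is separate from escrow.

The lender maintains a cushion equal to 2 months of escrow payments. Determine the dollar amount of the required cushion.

$2,046.62

Earthquake insurance — $1,900.44 per year
School district tax — $4,266.24 per year
Special assessment — $941.16 per year
Condo association dues — $2,374.32 per year
Windstorm insurance — $2,797.56 per year
Combined annual = $1,900.44 + $4,266.24 + $941.16 + $2,374.32 + $2,797.56 = $12,279.72
Per month = $12,279.72 ÷ 12 = $1,023.31
Required cushion = 2 × $1,023.31 = $2,046.62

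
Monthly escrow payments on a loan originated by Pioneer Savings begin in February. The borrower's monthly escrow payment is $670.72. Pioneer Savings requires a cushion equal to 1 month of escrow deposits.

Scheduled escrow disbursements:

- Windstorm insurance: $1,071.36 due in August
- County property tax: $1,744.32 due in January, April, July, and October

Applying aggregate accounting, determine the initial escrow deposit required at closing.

Cushion = 1 × $670.72 = $670.72
Trial balance (start $0, +$670.72 each month, − disbursements):
  Feb: +$670.72 → $670.72
  Mar: +$670.72 → $1,341.44
  Apr: +$670.72 − $1,744.32 → $267.84
  May: +$670.72 → $938.56
  Jun: +$670.72 → $1,609.28
  Jul: +$670.72 − $1,744.32 → $535.68
  Aug: +$670.72 − $1,071.36 → $135.04
  Sep: +$670.72 → $805.76
  Oct: +$670.72 − $1,744.32 → -$267.84
  Nov: +$670.72 → $402.88
  Dec: +$670.72 → $1,073.60
  Jan: +$670.72 − $1,744.32 → $0.00
Lowest trial balance = -$267.84 (Oct)
Initial deposit = cushion − low point = $670.72 − (-$267.84) = $938.56

$938.56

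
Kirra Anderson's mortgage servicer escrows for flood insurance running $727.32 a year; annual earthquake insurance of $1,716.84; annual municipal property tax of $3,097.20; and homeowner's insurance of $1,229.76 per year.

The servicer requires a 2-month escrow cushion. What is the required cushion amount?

$1,128.52

Flood insurance: $727.32
Earthquake insurance: $1,716.84
Municipal property tax: $3,097.20
Homeowner's insurance: $1,229.76
Total annual escrow = $727.32 + $1,716.84 + $3,097.20 + $1,229.76 = $6,771.12
Monthly escrow = $6,771.12 ÷ 12 = $564.26
Required cushion = 2 × $564.26 = $1,128.52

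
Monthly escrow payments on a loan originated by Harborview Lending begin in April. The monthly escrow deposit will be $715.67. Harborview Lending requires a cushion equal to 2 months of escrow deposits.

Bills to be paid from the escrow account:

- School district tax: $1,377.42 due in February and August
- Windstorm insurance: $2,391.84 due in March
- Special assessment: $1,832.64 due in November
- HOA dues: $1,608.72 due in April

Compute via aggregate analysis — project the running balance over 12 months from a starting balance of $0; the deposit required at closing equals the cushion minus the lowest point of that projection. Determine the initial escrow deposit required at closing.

Cushion = 2 × $715.67 = $1,431.34
Trial balance (start $0, +$715.67 each month, − disbursements):
  Apr: +$715.67 − $1,608.72 → -$893.05
  May: +$715.67 → -$177.38
  Jun: +$715.67 → $538.29
  Jul: +$715.67 → $1,253.96
  Aug: +$715.67 − $1,377.42 → $592.21
  Sep: +$715.67 → $1,307.88
  Oct: +$715.67 → $2,023.55
  Nov: +$715.67 − $1,832.64 → $906.58
  Dec: +$715.67 → $1,622.25
  Jan: +$715.67 → $2,337.92
  Feb: +$715.67 − $1,377.42 → $1,676.17
  Mar: +$715.67 − $2,391.84 → $0.00
Lowest trial balance = -$893.05 (Apr)
Initial deposit = cushion − low point = $1,431.34 − (-$893.05) = $2,324.39

$2,324.39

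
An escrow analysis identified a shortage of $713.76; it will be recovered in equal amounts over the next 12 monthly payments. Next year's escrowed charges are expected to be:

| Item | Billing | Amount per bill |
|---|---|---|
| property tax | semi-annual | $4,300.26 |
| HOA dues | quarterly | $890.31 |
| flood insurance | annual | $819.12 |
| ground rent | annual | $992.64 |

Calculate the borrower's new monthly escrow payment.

$1,223.94

Property tax = $4,300.26 × 2 = $8,600.52
HOA dues = $890.31 × 4 = $3,561.24
Flood insurance = $819.12
Ground rent = $992.64
Total annual escrow = $13,973.52
Per month = $13,973.52 / 12 = $1,164.46
Shortage per month = $713.76 / 12 = $59.48
Adjusted monthly = $1,164.46 + $59.48 = $1,223.94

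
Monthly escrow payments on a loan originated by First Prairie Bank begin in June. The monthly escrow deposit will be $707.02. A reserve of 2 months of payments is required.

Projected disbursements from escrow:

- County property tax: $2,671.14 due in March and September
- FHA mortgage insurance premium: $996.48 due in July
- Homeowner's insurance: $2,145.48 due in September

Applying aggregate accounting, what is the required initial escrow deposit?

$4,399.06

Cushion = 2 × $707.02 = $1,414.04
Trial balance (start $0, +$707.02 each month, − disbursements):
  Jun: +$707.02 → $707.02
  Jul: +$707.02 − $996.48 → $417.56
  Aug: +$707.02 → $1,124.58
  Sep: +$707.02 − $4,816.62 → -$2,985.02
  Oct: +$707.02 → -$2,278.00
  Nov: +$707.02 → -$1,570.98
  Dec: +$707.02 → -$863.96
  Jan: +$707.02 → -$156.94
  Feb: +$707.02 → $550.08
  Mar: +$707.02 − $2,671.14 → -$1,414.04
  Apr: +$707.02 → -$707.02
  May: +$707.02 → $0.00
Lowest trial balance = -$2,985.02 (Sep)
Initial deposit = cushion − low point = $1,414.04 − (-$2,985.02) = $4,399.06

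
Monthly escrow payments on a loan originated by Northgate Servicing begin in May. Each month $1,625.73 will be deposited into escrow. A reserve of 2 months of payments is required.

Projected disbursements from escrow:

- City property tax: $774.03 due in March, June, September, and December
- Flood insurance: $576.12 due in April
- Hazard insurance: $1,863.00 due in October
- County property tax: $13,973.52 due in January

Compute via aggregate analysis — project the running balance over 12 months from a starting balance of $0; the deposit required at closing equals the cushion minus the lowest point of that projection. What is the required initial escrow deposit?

Cushion = 2 × $1,625.73 = $3,251.46
Trial balance (start $0, +$1,625.73 each month, − disbursements):
  May: +$1,625.73 → $1,625.73
  Jun: +$1,625.73 − $774.03 → $2,477.43
  Jul: +$1,625.73 → $4,103.16
  Aug: +$1,625.73 → $5,728.89
  Sep: +$1,625.73 − $774.03 → $6,580.59
  Oct: +$1,625.73 − $1,863.00 → $6,343.32
  Nov: +$1,625.73 → $7,969.05
  Dec: +$1,625.73 − $774.03 → $8,820.75
  Jan: +$1,625.73 − $13,973.52 → -$3,527.04
  Feb: +$1,625.73 → -$1,901.31
  Mar: +$1,625.73 − $774.03 → -$1,049.61
  Apr: +$1,625.73 − $576.12 → $0.00
Lowest trial balance = -$3,527.04 (Jan)
Initial deposit = cushion − low point = $3,251.46 − (-$3,527.04) = $6,778.50

$6,778.50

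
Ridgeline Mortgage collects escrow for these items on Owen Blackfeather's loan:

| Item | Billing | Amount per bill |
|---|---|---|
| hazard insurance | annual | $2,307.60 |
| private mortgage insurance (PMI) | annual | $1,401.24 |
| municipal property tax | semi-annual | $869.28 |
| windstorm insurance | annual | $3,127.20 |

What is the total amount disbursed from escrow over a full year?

Hazard insurance: $2,307.60/yr
Private mortgage insurance (PMI): $1,401.24/yr
Municipal property tax: $869.28 × 2 = $1,738.56/yr
Windstorm insurance: $3,127.20/yr
Combined annual = $2,307.60 + $1,401.24 + $1,738.56 + $3,127.20 = $8,574.60

$8,574.60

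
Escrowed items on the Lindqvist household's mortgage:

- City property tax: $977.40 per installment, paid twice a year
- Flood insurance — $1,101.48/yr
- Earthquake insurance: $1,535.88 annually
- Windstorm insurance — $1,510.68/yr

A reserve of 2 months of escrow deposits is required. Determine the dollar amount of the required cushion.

City property tax = $977.40 × 2 = $1,954.80 per year
Flood insurance = $1,101.48 per year
Earthquake insurance = $1,535.88 per year
Windstorm insurance = $1,510.68 per year
Total annual escrow = $6,102.84
Base monthly escrow = $6,102.84 ÷ 12 = $508.57
Cushion = 2 × $508.57 = $1,017.14

$1,017.14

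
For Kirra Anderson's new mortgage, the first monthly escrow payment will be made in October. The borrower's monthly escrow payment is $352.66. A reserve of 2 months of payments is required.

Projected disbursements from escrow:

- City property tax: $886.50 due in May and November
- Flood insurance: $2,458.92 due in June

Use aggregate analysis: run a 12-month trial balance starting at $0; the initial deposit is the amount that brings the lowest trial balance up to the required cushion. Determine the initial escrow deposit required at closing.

Cushion = 2 × $352.66 = $705.32
Trial balance (start $0, +$352.66 each month, − disbursements):
  Oct: +$352.66 → $352.66
  Nov: +$352.66 − $886.50 → -$181.18
  Dec: +$352.66 → $171.48
  Jan: +$352.66 → $524.14
  Feb: +$352.66 → $876.80
  Mar: +$352.66 → $1,229.46
  Apr: +$352.66 → $1,582.12
  May: +$352.66 − $886.50 → $1,048.28
  Jun: +$352.66 − $2,458.92 → -$1,057.98
  Jul: +$352.66 → -$705.32
  Aug: +$352.66 → -$352.66
  Sep: +$352.66 → $0.00
Lowest trial balance = -$1,057.98 (Jun)
Initial deposit = cushion − low point = $705.32 − (-$1,057.98) = $1,763.30

$1,763.30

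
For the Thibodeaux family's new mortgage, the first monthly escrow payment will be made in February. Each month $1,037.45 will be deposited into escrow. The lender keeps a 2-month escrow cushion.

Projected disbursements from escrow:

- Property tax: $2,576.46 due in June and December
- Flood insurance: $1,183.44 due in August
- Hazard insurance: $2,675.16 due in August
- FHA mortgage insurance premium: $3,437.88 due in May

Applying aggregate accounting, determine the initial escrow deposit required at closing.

$4,685.69

Cushion = 2 × $1,037.45 = $2,074.90
Trial balance (start $0, +$1,037.45 each month, − disbursements):
  Feb: +$1,037.45 → $1,037.45
  Mar: +$1,037.45 → $2,074.90
  Apr: +$1,037.45 → $3,112.35
  May: +$1,037.45 − $3,437.88 → $711.92
  Jun: +$1,037.45 − $2,576.46 → -$827.09
  Jul: +$1,037.45 → $210.36
  Aug: +$1,037.45 − $3,858.60 → -$2,610.79
  Sep: +$1,037.45 → -$1,573.34
  Oct: +$1,037.45 → -$535.89
  Nov: +$1,037.45 → $501.56
  Dec: +$1,037.45 − $2,576.46 → -$1,037.45
  Jan: +$1,037.45 → $0.00
Lowest trial balance = -$2,610.79 (Aug)
Initial deposit = cushion − low point = $2,074.90 − (-$2,610.79) = $4,685.69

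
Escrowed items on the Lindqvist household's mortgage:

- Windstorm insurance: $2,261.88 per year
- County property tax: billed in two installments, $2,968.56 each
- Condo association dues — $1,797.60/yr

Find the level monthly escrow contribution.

$833.05

Windstorm insurance = $2,261.88 per year
County property tax = $2,968.56 × 2 = $5,937.12 per year
Condo association dues = $1,797.60 per year
Combined annual = $2,261.88 + $5,937.12 + $1,797.60 = $9,996.60
Base monthly escrow = $9,996.60 / 12 = $833.05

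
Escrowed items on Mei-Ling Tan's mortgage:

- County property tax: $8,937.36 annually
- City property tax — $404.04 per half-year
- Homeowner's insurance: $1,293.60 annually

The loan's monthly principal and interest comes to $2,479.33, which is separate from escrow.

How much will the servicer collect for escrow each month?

$919.92

County property tax: $8,937.36/yr
City property tax: $404.04 × 2 = $808.08/yr
Homeowner's insurance: $1,293.60/yr
Total per year = $11,039.04
Base monthly escrow = $11,039.04 ÷ 12 = $919.92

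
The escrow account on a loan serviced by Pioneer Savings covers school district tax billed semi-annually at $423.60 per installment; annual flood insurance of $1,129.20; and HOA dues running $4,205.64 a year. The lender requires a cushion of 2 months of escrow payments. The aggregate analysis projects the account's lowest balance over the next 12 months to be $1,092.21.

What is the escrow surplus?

$61.87

School district tax: $423.60 × 2 = $847.20 annually
Flood insurance: $1,129.20 annually
HOA dues: $4,205.64 annually
Total annual escrow = $847.20 + $1,129.20 + $4,205.64 = $6,182.04
Per month = $6,182.04 / 12 = $515.17
Required reserve = 2 × $515.17 = $1,030.34
Surplus = $1,092.21 − $1,030.34 = $61.87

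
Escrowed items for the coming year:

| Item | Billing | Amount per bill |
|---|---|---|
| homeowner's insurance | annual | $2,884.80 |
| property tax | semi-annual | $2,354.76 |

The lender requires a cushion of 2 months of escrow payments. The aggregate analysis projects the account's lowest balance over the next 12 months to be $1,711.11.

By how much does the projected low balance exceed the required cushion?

Homeowner's insurance = $2,884.80
Property tax = $2,354.76 × 2 = $4,709.52
Yearly total = $2,884.80 + $4,709.52 = $7,594.32
Per month = $7,594.32 / 12 = $632.86
Cushion = 2 × $632.86 = $1,265.72
Surplus = $1,711.11 − $1,265.72 = $445.39

$445.39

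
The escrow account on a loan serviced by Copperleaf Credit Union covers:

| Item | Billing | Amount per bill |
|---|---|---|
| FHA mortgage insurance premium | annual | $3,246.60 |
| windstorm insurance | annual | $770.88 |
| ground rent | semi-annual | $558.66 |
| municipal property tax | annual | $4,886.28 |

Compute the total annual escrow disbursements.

$10,021.08

FHA mortgage insurance premium: $3,246.60
Windstorm insurance: $770.88
Ground rent: $558.66 × 2 = $1,117.32
Municipal property tax: $4,886.28
Total annual escrow = $3,246.60 + $770.88 + $1,117.32 + $4,886.28 = $10,021.08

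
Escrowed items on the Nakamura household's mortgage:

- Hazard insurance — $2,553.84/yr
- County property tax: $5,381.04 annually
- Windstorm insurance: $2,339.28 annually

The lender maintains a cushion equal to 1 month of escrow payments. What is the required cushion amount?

Hazard insurance: $2,553.84 annually
County property tax: $5,381.04 annually
Windstorm insurance: $2,339.28 annually
Total per year = $10,274.16
Monthly escrow = $10,274.16 ÷ 12 = $856.18
Cushion = 1 × $856.18 = $856.18

$856.18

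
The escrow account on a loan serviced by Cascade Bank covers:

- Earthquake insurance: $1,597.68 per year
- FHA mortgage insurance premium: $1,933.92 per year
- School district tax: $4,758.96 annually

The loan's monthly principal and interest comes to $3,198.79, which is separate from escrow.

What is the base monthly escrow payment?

Earthquake insurance — $1,597.68/yr
FHA mortgage insurance premium — $1,933.92/yr
School district tax — $4,758.96/yr
Total annual escrow = $1,597.68 + $1,933.92 + $4,758.96 = $8,290.56
Base monthly escrow = $8,290.56 ÷ 12 = $690.88

$690.88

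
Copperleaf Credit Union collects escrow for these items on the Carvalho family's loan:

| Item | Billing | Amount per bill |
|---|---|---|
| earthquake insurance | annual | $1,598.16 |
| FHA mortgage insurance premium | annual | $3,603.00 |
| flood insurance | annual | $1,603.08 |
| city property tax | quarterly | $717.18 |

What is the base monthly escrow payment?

Earthquake insurance = $1,598.16/yr
FHA mortgage insurance premium = $3,603.00/yr
Flood insurance = $1,603.08/yr
City property tax = $717.18 × 4 = $2,868.72/yr
Combined annual = $1,598.16 + $3,603.00 + $1,603.08 + $2,868.72 = $9,672.96
Monthly escrow = $9,672.96 / 12 = $806.08

$806.08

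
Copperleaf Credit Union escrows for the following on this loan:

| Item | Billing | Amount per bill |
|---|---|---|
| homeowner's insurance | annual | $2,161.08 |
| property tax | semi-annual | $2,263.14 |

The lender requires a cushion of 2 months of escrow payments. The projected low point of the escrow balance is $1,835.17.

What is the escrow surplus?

Homeowner's insurance — $2,161.08/yr
Property tax — $2,263.14 × 2 = $4,526.28/yr
Total per year = $2,161.08 + $4,526.28 = $6,687.36
Base monthly escrow = $6,687.36 ÷ 12 = $557.28
Required cushion = 2 × $557.28 = $1,114.56
Surplus = $1,835.17 − $1,114.56 = $720.61

$720.61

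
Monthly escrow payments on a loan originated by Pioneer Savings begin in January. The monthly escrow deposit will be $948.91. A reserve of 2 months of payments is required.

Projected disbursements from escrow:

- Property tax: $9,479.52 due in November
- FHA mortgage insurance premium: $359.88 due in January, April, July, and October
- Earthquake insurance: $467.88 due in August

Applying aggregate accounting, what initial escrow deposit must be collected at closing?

Cushion = 2 × $948.91 = $1,897.82
Trial balance (start $0, +$948.91 each month, − disbursements):
  Jan: +$948.91 − $359.88 → $589.03
  Feb: +$948.91 → $1,537.94
  Mar: +$948.91 → $2,486.85
  Apr: +$948.91 − $359.88 → $3,075.88
  May: +$948.91 → $4,024.79
  Jun: +$948.91 → $4,973.70
  Jul: +$948.91 − $359.88 → $5,562.73
  Aug: +$948.91 − $467.88 → $6,043.76
  Sep: +$948.91 → $6,992.67
  Oct: +$948.91 − $359.88 → $7,581.70
  Nov: +$948.91 − $9,479.52 → -$948.91
  Dec: +$948.91 → $0.00
Lowest trial balance = -$948.91 (Nov)
Initial deposit = cushion − low point = $1,897.82 − (-$948.91) = $2,846.73

$2,846.73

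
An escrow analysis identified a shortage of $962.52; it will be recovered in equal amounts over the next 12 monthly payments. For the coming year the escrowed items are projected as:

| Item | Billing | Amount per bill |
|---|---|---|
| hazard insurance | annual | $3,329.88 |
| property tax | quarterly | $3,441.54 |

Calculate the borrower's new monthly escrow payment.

Hazard insurance: $3,329.88/yr
Property tax: $3,441.54 × 4 = $13,766.16/yr
Total per year = $3,329.88 + $13,766.16 = $17,096.04
Base monthly escrow = $17,096.04 ÷ 12 = $1,424.67
Monthly shortage recovery: $962.52 / 12 = $80.21
Adjusted monthly = $1,424.67 + $80.21 = $1,504.88

$1,504.88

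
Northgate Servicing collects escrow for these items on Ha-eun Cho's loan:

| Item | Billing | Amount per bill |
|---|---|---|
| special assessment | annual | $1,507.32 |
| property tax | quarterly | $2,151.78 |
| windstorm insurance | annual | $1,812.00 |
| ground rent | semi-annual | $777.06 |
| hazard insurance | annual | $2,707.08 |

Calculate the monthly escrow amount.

$1,348.97

Special assessment = $1,507.32 annually
Property tax = $2,151.78 × 4 = $8,607.12 annually
Windstorm insurance = $1,812.00 annually
Ground rent = $777.06 × 2 = $1,554.12 annually
Hazard insurance = $2,707.08 annually
Total per year = $1,507.32 + $8,607.12 + $1,812.00 + $1,554.12 + $2,707.08 = $16,187.64
Monthly = $16,187.64 / 12 = $1,348.97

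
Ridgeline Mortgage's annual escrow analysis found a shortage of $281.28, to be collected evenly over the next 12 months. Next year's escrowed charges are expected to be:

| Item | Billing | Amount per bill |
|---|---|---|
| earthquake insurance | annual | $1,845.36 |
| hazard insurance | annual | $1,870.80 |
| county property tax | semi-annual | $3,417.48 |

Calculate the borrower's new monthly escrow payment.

$902.70

Earthquake insurance — $1,845.36 annually
Hazard insurance — $1,870.80 annually
County property tax — $3,417.48 × 2 = $6,834.96 annually
Annual escrow total = $1,845.36 + $1,870.80 + $6,834.96 = $10,551.12
Monthly = $10,551.12 / 12 = $879.26
Monthly shortage recovery: $281.28 / 12 = $23.44
Adjusted monthly = $879.26 + $23.44 = $902.70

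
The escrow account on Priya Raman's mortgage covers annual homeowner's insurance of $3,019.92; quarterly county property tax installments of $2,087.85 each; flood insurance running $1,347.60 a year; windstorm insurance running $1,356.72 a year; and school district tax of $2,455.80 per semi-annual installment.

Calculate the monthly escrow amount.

$1,582.27

Homeowner's insurance — $3,019.92 per year
County property tax — $2,087.85 × 4 = $8,351.40 per year
Flood insurance — $1,347.60 per year
Windstorm insurance — $1,356.72 per year
School district tax — $2,455.80 × 2 = $4,911.60 per year
Annual escrow total = $3,019.92 + $8,351.40 + $1,347.60 + $1,356.72 + $4,911.60 = $18,987.24
Base monthly escrow = $18,987.24 ÷ 12 = $1,582.27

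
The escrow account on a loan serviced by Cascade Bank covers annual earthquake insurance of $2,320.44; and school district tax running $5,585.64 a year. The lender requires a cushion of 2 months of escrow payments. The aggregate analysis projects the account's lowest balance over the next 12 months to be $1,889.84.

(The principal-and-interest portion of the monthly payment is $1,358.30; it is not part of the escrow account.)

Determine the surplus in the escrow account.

$572.16

Earthquake insurance: $2,320.44/yr
School district tax: $5,585.64/yr
Yearly total = $7,906.08
Per month = $7,906.08 ÷ 12 = $658.84
Cushion = 2 × $658.84 = $1,317.68
Surplus = $1,889.84 − $1,317.68 = $572.16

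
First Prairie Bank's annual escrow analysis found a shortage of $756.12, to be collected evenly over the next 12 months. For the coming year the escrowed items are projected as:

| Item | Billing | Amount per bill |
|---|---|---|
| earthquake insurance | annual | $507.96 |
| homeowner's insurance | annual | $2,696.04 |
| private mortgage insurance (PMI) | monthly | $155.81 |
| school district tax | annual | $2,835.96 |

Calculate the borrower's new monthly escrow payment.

$722.15

Earthquake insurance — $507.96/yr
Homeowner's insurance — $2,696.04/yr
Private mortgage insurance (PMI) — $155.81 × 12 = $1,869.72/yr
School district tax — $2,835.96/yr
Annual escrow total = $7,909.68
Monthly = $7,909.68 ÷ 12 = $659.14
Monthly shortage recovery: $756.12 ÷ 12 = $63.01
New monthly escrow = $659.14 + $63.01 = $722.15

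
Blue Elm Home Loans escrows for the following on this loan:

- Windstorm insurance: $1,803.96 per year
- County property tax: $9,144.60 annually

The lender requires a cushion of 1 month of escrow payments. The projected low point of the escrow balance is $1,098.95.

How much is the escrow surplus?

Windstorm insurance — $1,803.96 per year
County property tax — $9,144.60 per year
Annual escrow total = $1,803.96 + $9,144.60 = $10,948.56
Monthly escrow = $10,948.56 / 12 = $912.38
Cushion = 1 × $912.38 = $912.38
Surplus = $1,098.95 − $912.38 = $186.57

$186.57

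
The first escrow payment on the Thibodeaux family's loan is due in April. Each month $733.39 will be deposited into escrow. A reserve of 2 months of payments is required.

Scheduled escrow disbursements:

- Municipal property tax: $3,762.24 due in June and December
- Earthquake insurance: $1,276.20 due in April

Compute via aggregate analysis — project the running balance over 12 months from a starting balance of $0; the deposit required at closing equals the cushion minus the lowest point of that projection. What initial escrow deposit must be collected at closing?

Cushion = 2 × $733.39 = $1,466.78
Trial balance (start $0, +$733.39 each month, − disbursements):
  Apr: +$733.39 − $1,276.20 → -$542.81
  May: +$733.39 → $190.58
  Jun: +$733.39 − $3,762.24 → -$2,838.27
  Jul: +$733.39 → -$2,104.88
  Aug: +$733.39 → -$1,371.49
  Sep: +$733.39 → -$638.10
  Oct: +$733.39 → $95.29
  Nov: +$733.39 → $828.68
  Dec: +$733.39 − $3,762.24 → -$2,200.17
  Jan: +$733.39 → -$1,466.78
  Feb: +$733.39 → -$733.39
  Mar: +$733.39 → $0.00
Lowest trial balance = -$2,838.27 (Jun)
Initial deposit = cushion − low point = $1,466.78 − (-$2,838.27) = $4,305.05

$4,305.05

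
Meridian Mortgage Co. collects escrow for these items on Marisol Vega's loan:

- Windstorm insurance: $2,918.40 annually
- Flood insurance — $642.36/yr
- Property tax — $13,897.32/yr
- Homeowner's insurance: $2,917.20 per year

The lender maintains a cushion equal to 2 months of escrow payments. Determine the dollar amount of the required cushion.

Windstorm insurance: $2,918.40
Flood insurance: $642.36
Property tax: $13,897.32
Homeowner's insurance: $2,917.20
Total annual escrow = $20,375.28
Base monthly escrow = $20,375.28 ÷ 12 = $1,697.94
Cushion = 2 × $1,697.94 = $3,395.88

$3,395.88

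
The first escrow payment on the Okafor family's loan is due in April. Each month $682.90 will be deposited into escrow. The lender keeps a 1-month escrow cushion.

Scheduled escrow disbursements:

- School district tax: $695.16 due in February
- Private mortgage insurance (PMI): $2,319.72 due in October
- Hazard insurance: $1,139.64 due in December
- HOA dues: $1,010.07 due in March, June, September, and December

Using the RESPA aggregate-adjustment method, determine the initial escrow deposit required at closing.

Cushion = 1 × $682.90 = $682.90
Trial balance (start $0, +$682.90 each month, − disbursements):
  Apr: +$682.90 → $682.90
  May: +$682.90 → $1,365.80
  Jun: +$682.90 − $1,010.07 → $1,038.63
  Jul: +$682.90 → $1,721.53
  Aug: +$682.90 → $2,404.43
  Sep: +$682.90 − $1,010.07 → $2,077.26
  Oct: +$682.90 − $2,319.72 → $440.44
  Nov: +$682.90 → $1,123.34
  Dec: +$682.90 − $2,149.71 → -$343.47
  Jan: +$682.90 → $339.43
  Feb: +$682.90 − $695.16 → $327.17
  Mar: +$682.90 − $1,010.07 → $0.00
Lowest trial balance = -$343.47 (Dec)
Initial deposit = cushion − low point = $682.90 − (-$343.47) = $1,026.37

$1,026.37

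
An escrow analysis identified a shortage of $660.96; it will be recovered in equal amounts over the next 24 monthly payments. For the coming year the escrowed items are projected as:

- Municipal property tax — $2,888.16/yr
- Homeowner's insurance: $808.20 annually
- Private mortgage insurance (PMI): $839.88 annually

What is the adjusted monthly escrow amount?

$405.56

Municipal property tax — $2,888.16 annually
Homeowner's insurance — $808.20 annually
Private mortgage insurance (PMI) — $839.88 annually
Total per year = $4,536.24
Base monthly escrow = $4,536.24 ÷ 12 = $378.02
Shortage per month = $660.96 ÷ 24 = $27.54
New monthly escrow = $378.02 + $27.54 = $405.56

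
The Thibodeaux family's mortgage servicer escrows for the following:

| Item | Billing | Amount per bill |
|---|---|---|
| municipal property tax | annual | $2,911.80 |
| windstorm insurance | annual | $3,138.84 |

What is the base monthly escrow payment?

$504.22

Municipal property tax: $2,911.80/yr
Windstorm insurance: $3,138.84/yr
Yearly total = $2,911.80 + $3,138.84 = $6,050.64
Monthly = $6,050.64 ÷ 12 = $504.22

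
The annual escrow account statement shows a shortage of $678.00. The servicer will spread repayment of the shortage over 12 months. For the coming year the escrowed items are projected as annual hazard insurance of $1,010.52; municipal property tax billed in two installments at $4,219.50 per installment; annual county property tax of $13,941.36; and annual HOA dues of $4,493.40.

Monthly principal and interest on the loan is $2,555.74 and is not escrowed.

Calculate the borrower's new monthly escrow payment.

Hazard insurance = $1,010.52
Municipal property tax = $4,219.50 × 2 = $8,439.00
County property tax = $13,941.36
HOA dues = $4,493.40
Annual escrow total = $27,884.28
Monthly escrow = $27,884.28 ÷ 12 = $2,323.69
Monthly shortage recovery: $678.00 / 12 = $56.50
Adjusted monthly = $2,323.69 + $56.50 = $2,380.19

$2,380.19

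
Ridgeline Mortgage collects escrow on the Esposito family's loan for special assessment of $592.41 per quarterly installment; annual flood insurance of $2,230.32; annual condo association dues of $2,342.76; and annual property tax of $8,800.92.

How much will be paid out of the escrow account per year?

$15,743.64

Special assessment: $592.41 × 4 = $2,369.64/yr
Flood insurance: $2,230.32/yr
Condo association dues: $2,342.76/yr
Property tax: $8,800.92/yr
Combined annual = $15,743.64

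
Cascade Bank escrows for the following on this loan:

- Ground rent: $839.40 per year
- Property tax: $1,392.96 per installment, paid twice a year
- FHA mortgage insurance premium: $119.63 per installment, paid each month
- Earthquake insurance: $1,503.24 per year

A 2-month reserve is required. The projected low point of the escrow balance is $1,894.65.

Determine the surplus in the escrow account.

Ground rent: $839.40/yr
Property tax: $1,392.96 × 2 = $2,785.92/yr
FHA mortgage insurance premium: $119.63 × 12 = $1,435.56/yr
Earthquake insurance: $1,503.24/yr
Total annual escrow = $839.40 + $2,785.92 + $1,435.56 + $1,503.24 = $6,564.12
Per month = $6,564.12 / 12 = $547.01
Required cushion = 2 × $547.01 = $1,094.02
Surplus = $1,894.65 − $1,094.02 = $800.63

$800.63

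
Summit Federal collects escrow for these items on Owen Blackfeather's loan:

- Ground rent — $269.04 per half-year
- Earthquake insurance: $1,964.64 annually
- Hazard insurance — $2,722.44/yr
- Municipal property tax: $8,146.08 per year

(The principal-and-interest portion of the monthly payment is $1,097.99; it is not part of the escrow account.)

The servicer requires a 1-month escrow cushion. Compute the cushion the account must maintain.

Ground rent = $269.04 × 2 = $538.08
Earthquake insurance = $1,964.64
Hazard insurance = $2,722.44
Municipal property tax = $8,146.08
Total per year = $538.08 + $1,964.64 + $2,722.44 + $8,146.08 = $13,371.24
Base monthly escrow = $13,371.24 / 12 = $1,114.27
Reserve = 1 × $1,114.27 = $1,114.27

$1,114.27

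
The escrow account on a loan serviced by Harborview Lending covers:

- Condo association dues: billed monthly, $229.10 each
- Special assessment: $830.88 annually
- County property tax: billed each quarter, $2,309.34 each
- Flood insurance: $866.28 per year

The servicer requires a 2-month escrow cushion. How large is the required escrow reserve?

$2,280.62

Condo association dues — $229.10 × 12 = $2,749.20 per year
Special assessment — $830.88 per year
County property tax — $2,309.34 × 4 = $9,237.36 per year
Flood insurance — $866.28 per year
Total per year = $2,749.20 + $830.88 + $9,237.36 + $866.28 = $13,683.72
Monthly = $13,683.72 ÷ 12 = $1,140.31
Required cushion = 2 × $1,140.31 = $2,280.62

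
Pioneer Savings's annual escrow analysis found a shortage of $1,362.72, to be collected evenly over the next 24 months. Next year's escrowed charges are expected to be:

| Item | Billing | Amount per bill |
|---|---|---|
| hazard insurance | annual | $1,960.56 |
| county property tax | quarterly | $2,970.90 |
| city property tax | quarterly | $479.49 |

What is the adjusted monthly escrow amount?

$1,370.29

Hazard insurance = $1,960.56/yr
County property tax = $2,970.90 × 4 = $11,883.60/yr
City property tax = $479.49 × 4 = $1,917.96/yr
Combined annual = $15,762.12
Monthly = $15,762.12 ÷ 12 = $1,313.51
Shortage spread = $1,362.72 / 24 = $56.78/mo
Adjusted monthly = $1,313.51 + $56.78 = $1,370.29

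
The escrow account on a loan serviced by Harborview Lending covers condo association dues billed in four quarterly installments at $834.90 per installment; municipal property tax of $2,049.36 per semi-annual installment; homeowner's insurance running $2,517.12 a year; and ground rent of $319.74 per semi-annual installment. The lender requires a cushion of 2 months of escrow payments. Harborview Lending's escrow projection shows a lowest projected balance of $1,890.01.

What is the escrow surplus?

Condo association dues: $834.90 × 4 = $3,339.60
Municipal property tax: $2,049.36 × 2 = $4,098.72
Homeowner's insurance: $2,517.12
Ground rent: $319.74 × 2 = $639.48
Annual escrow total = $3,339.60 + $4,098.72 + $2,517.12 + $639.48 = $10,594.92
Monthly = $10,594.92 / 12 = $882.91
Cushion = 2 × $882.91 = $1,765.82
Excess over cushion: $1,890.01 − $1,765.82 = $124.19

$124.19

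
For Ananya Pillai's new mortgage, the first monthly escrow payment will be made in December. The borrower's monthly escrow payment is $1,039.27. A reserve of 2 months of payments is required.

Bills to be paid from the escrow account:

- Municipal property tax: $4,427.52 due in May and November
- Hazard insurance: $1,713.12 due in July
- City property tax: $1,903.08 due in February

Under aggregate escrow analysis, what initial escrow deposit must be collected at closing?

$2,173.52

Cushion = 2 × $1,039.27 = $2,078.54
Trial balance (start $0, +$1,039.27 each month, − disbursements):
  Dec: +$1,039.27 → $1,039.27
  Jan: +$1,039.27 → $2,078.54
  Feb: +$1,039.27 − $1,903.08 → $1,214.73
  Mar: +$1,039.27 → $2,254.00
  Apr: +$1,039.27 → $3,293.27
  May: +$1,039.27 − $4,427.52 → -$94.98
  Jun: +$1,039.27 → $944.29
  Jul: +$1,039.27 − $1,713.12 → $270.44
  Aug: +$1,039.27 → $1,309.71
  Sep: +$1,039.27 → $2,348.98
  Oct: +$1,039.27 → $3,388.25
  Nov: +$1,039.27 − $4,427.52 → $0.00
Lowest trial balance = -$94.98 (May)
Initial deposit = cushion − low point = $2,078.54 − (-$94.98) = $2,173.52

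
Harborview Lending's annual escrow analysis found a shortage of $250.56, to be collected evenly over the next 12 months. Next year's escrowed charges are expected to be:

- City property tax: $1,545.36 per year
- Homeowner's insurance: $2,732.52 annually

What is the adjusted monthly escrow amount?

City property tax = $1,545.36
Homeowner's insurance = $2,732.52
Total annual escrow = $4,277.88
Monthly escrow = $4,277.88 / 12 = $356.49
Shortage spread = $250.56 ÷ 12 = $20.88/mo
New monthly escrow = $356.49 + $20.88 = $377.37

$377.37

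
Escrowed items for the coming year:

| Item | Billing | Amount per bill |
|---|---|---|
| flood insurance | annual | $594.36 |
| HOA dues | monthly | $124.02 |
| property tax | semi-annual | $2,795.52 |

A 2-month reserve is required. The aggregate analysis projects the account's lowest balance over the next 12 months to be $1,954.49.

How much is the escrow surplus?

$675.55

Flood insurance: $594.36 annually
HOA dues: $124.02 × 12 = $1,488.24 annually
Property tax: $2,795.52 × 2 = $5,591.04 annually
Annual escrow total = $594.36 + $1,488.24 + $5,591.04 = $7,673.64
Per month = $7,673.64 ÷ 12 = $639.47
Cushion = 2 × $639.47 = $1,278.94
Surplus = $1,954.49 − $1,278.94 = $675.55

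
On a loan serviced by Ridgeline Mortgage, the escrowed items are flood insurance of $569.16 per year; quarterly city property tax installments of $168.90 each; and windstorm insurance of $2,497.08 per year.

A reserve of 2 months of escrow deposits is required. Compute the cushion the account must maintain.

$623.64

Flood insurance = $569.16/yr
City property tax = $168.90 × 4 = $675.60/yr
Windstorm insurance = $2,497.08/yr
Yearly total = $569.16 + $675.60 + $2,497.08 = $3,741.84
Monthly = $3,741.84 / 12 = $311.82
Reserve = 2 × $311.82 = $623.64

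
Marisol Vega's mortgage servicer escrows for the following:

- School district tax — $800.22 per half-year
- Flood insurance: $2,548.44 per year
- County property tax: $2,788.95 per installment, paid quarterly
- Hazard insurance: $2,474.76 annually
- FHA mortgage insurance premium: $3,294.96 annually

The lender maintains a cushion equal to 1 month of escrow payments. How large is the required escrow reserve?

School district tax — $800.22 × 2 = $1,600.44 annually
Flood insurance — $2,548.44 annually
County property tax — $2,788.95 × 4 = $11,155.80 annually
Hazard insurance — $2,474.76 annually
FHA mortgage insurance premium — $3,294.96 annually
Total per year = $21,074.40
Monthly escrow = $21,074.40 / 12 = $1,756.20
Cushion = 1 × $1,756.20 = $1,756.20

$1,756.20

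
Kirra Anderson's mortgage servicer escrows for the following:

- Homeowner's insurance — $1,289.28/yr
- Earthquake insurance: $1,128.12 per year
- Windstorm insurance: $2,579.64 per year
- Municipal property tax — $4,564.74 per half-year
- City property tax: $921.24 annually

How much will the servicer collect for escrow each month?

Homeowner's insurance = $1,289.28 per year
Earthquake insurance = $1,128.12 per year
Windstorm insurance = $2,579.64 per year
Municipal property tax = $4,564.74 × 2 = $9,129.48 per year
City property tax = $921.24 per year
Annual escrow total = $1,289.28 + $1,128.12 + $2,579.64 + $9,129.48 + $921.24 = $15,047.76
Monthly = $15,047.76 / 12 = $1,253.98

$1,253.98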